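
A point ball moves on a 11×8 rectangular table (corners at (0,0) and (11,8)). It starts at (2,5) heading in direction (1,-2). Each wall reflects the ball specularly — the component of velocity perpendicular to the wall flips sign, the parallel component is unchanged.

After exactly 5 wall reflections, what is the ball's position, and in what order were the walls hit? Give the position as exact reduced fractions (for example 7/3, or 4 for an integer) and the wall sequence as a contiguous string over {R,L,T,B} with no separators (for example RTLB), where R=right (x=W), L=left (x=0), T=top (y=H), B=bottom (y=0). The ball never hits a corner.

1. t=5/2 → B at (9/2,0); v=(1,2)
2. t=4 → T at (17/2,8); v=(1,-2)
3. t=5/2 → R at (11,3); v=(-1,-2)
4. t=3/2 → B at (19/2,0); v=(-1,2)
5. t=4 → T at (11/2,8); v=(-1,-2)

Final position: (11/2,8)
Wall sequence: BTRBT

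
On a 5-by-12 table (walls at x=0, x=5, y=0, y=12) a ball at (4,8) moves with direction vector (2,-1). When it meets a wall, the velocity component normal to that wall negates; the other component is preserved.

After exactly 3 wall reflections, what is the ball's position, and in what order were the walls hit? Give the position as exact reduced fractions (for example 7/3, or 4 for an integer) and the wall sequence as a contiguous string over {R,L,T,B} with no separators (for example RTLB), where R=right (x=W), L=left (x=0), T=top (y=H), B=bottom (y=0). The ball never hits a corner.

Final position: (5,5/2)
Wall sequence: RLR

1. t=1/2 → R at (5,15/2); v=(-2,-1)
2. t=5/2 → L at (0,5); v=(2,-1)
3. t=5/2 → R at (5,5/2); v=(-2,-1)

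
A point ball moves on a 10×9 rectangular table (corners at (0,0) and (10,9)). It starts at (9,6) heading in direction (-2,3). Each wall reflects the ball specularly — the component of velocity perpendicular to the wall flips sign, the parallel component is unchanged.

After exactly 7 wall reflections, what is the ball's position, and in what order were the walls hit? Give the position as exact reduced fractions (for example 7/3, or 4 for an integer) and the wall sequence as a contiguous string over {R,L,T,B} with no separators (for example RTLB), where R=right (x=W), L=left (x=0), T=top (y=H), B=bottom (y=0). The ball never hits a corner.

1. t=1 → T at (7,9); v=(-2,-3)
2. t=3 → B at (1,0); v=(-2,3)
3. t=1/2 → L at (0,3/2); v=(2,3)
4. t=5/2 → T at (5,9); v=(2,-3)
5. t=5/2 → R at (10,3/2); v=(-2,-3)
6. t=1/2 → B at (9,0); v=(-2,3)
7. t=3 → T at (3,9); v=(-2,-3)

Final position: (3,9)
Wall sequence: TBLTRBT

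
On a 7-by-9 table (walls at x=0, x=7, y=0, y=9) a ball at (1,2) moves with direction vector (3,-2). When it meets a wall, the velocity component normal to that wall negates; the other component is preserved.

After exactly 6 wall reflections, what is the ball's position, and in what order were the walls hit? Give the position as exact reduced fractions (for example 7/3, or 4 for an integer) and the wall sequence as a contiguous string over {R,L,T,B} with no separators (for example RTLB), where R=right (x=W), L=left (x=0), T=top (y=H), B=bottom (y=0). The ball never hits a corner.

Final position: (0,2)
Wall sequence: BRLTRL

1. t=1 → B at (4,0); v=(3,2)
2. t=1 → R at (7,2); v=(-3,2)
3. t=7/3 → L at (0,20/3); v=(3,2)
4. t=7/6 → T at (7/2,9); v=(3,-2)
5. t=7/6 → R at (7,20/3); v=(-3,-2)
6. t=7/3 → L at (0,2); v=(3,-2)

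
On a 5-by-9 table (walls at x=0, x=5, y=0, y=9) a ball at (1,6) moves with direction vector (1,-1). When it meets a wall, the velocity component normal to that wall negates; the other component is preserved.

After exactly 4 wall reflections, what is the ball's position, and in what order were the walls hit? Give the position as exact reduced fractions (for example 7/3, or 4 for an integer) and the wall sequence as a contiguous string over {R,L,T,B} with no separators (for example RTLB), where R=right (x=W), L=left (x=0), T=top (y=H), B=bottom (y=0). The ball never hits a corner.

1. t=4 → R at (5,2); v=(-1,-1)
2. t=2 → B at (3,0); v=(-1,1)
3. t=3 → L at (0,3); v=(1,1)
4. t=5 → R at (5,8); v=(-1,1)

Final position: (5,8)
Wall sequence: RBLR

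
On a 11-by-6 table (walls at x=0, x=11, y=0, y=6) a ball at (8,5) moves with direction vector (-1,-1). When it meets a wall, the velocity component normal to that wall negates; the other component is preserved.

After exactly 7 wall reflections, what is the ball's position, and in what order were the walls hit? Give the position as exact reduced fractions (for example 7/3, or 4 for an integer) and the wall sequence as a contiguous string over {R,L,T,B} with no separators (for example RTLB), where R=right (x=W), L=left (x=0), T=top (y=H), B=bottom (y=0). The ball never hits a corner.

Final position: (1,0)
Wall sequence: BLTBRTB

1. t=5 → B at (3,0); v=(-1,1)
2. t=3 → L at (0,3); v=(1,1)
3. t=3 → T at (3,6); v=(1,-1)
4. t=6 → B at (9,0); v=(1,1)
5. t=2 → R at (11,2); v=(-1,1)
6. t=4 → T at (7,6); v=(-1,-1)
7. t=6 → B at (1,0); v=(-1,1)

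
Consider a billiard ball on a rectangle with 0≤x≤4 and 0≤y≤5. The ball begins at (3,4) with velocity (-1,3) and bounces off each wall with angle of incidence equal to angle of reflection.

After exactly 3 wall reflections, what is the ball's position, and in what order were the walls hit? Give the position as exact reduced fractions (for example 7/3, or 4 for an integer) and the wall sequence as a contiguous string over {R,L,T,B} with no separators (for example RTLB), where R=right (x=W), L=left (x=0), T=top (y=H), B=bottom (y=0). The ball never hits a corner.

Final position: (0,3)
Wall sequence: TBL

1. t=1/3 → T at (8/3,5); v=(-1,-3)
2. t=5/3 → B at (1,0); v=(-1,3)
3. t=1 → L at (0,3); v=(1,3)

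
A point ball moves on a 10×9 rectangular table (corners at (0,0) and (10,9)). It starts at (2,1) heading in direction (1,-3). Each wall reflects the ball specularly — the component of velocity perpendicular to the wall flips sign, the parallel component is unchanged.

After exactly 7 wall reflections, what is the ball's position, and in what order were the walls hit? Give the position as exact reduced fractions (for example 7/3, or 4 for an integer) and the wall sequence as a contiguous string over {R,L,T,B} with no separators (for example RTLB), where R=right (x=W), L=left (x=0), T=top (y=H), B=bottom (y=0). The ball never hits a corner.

1. t=1/3 → B at (7/3,0); v=(1,3)
2. t=3 → T at (16/3,9); v=(1,-3)
3. t=3 → B at (25/3,0); v=(1,3)
4. t=5/3 → R at (10,5); v=(-1,3)
5. t=4/3 → T at (26/3,9); v=(-1,-3)
6. t=3 → B at (17/3,0); v=(-1,3)
7. t=3 → T at (8/3,9); v=(-1,-3)

Final position: (8/3,9)
Wall sequence: BTBRTBT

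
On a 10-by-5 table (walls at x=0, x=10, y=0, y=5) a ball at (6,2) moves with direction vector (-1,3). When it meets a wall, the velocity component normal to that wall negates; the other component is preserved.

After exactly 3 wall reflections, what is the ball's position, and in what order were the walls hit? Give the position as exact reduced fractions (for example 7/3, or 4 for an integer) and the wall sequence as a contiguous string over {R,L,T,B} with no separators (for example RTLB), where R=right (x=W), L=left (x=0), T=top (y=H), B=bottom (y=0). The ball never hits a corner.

Final position: (5/3,5)
Wall sequence: TBT

1. t=1 → T at (5,5); v=(-1,-3)
2. t=5/3 → B at (10/3,0); v=(-1,3)
3. t=5/3 → T at (5/3,5); v=(-1,-3)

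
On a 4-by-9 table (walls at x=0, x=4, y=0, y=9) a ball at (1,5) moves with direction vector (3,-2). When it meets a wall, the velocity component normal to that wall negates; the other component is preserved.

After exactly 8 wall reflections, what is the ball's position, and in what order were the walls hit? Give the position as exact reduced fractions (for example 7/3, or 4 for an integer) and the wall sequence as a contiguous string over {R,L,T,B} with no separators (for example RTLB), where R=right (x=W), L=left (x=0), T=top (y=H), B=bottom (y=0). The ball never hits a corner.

Final position: (0,23/3)
Wall sequence: RLBRLRTL

1. t=1 → R at (4,3); v=(-3,-2)
2. t=4/3 → L at (0,1/3); v=(3,-2)
3. t=1/6 → B at (1/2,0); v=(3,2)
4. t=7/6 → R at (4,7/3); v=(-3,2)
5. t=4/3 → L at (0,5); v=(3,2)
6. t=4/3 → R at (4,23/3); v=(-3,2)
7. t=2/3 → T at (2,9); v=(-3,-2)
8. t=2/3 → L at (0,23/3); v=(3,-2)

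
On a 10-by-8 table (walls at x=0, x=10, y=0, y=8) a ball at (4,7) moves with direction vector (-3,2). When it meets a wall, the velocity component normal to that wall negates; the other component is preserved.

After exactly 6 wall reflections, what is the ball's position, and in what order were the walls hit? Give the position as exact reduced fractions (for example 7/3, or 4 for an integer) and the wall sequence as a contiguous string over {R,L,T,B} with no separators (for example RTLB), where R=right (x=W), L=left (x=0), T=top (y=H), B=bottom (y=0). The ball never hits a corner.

1. t=1/2 → T at (5/2,8); v=(-3,-2)
2. t=5/6 → L at (0,19/3); v=(3,-2)
3. t=19/6 → B at (19/2,0); v=(3,2)
4. t=1/6 → R at (10,1/3); v=(-3,2)
5. t=10/3 → L at (0,7); v=(3,2)
6. t=1/2 → T at (3/2,8); v=(3,-2)

Final position: (3/2,8)
Wall sequence: TLBRLT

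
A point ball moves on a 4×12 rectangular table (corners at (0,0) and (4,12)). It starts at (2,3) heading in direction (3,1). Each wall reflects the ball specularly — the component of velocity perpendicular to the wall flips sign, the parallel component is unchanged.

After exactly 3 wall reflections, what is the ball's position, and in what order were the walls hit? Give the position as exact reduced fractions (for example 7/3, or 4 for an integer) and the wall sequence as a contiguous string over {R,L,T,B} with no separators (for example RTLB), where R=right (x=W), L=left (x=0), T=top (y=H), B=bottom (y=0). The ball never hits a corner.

1. t=2/3 → R at (4,11/3); v=(-3,1)
2. t=4/3 → L at (0,5); v=(3,1)
3. t=4/3 → R at (4,19/3); v=(-3,1)

Final position: (4,19/3)
Wall sequence: RLR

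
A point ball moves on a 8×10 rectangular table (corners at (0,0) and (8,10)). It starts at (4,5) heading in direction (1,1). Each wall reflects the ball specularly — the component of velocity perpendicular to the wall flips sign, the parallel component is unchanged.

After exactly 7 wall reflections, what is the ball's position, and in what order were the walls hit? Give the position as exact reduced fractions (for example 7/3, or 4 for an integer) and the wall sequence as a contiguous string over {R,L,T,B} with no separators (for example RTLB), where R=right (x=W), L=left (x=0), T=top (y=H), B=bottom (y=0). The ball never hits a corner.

1. t=4 → R at (8,9); v=(-1,1)
2. t=1 → T at (7,10); v=(-1,-1)
3. t=7 → L at (0,3); v=(1,-1)
4. t=3 → B at (3,0); v=(1,1)
5. t=5 → R at (8,5); v=(-1,1)
6. t=5 → T at (3,10); v=(-1,-1)
7. t=3 → L at (0,7); v=(1,-1)

Final position: (0,7)
Wall sequence: RTLBRTL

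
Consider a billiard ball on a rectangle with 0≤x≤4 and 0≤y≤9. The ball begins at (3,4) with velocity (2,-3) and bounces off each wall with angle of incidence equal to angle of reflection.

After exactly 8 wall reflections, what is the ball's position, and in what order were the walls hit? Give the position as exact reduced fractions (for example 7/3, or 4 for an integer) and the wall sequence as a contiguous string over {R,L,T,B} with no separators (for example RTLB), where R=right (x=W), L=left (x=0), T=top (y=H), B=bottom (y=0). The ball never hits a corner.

1. t=1/2 → R at (4,5/2); v=(-2,-3)
2. t=5/6 → B at (7/3,0); v=(-2,3)
3. t=7/6 → L at (0,7/2); v=(2,3)
4. t=11/6 → T at (11/3,9); v=(2,-3)
5. t=1/6 → R at (4,17/2); v=(-2,-3)
6. t=2 → L at (0,5/2); v=(2,-3)
7. t=5/6 → B at (5/3,0); v=(2,3)
8. t=7/6 → R at (4,7/2); v=(-2,3)

Final position: (4,7/2)
Wall sequence: RBLTRLBR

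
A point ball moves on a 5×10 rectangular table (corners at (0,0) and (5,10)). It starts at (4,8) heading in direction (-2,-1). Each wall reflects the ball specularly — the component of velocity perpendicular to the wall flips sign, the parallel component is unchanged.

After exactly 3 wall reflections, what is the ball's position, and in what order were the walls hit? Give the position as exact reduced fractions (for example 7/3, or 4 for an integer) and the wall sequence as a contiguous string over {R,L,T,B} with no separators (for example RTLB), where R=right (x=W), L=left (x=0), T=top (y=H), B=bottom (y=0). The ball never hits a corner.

1. t=2 → L at (0,6); v=(2,-1)
2. t=5/2 → R at (5,7/2); v=(-2,-1)
3. t=5/2 → L at (0,1); v=(2,-1)

Final position: (0,1)
Wall sequence: LRL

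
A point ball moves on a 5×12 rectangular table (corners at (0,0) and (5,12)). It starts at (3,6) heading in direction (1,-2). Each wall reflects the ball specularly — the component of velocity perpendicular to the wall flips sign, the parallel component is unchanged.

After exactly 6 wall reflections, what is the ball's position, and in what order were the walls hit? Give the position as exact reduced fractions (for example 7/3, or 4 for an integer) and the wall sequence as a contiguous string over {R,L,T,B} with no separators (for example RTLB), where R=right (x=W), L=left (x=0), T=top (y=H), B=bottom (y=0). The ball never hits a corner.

Final position: (2,0)
Wall sequence: RBLTRB

1. t=2 → R at (5,2); v=(-1,-2)
2. t=1 → B at (4,0); v=(-1,2)
3. t=4 → L at (0,8); v=(1,2)
4. t=2 → T at (2,12); v=(1,-2)
5. t=3 → R at (5,6); v=(-1,-2)
6. t=3 → B at (2,0); v=(-1,2)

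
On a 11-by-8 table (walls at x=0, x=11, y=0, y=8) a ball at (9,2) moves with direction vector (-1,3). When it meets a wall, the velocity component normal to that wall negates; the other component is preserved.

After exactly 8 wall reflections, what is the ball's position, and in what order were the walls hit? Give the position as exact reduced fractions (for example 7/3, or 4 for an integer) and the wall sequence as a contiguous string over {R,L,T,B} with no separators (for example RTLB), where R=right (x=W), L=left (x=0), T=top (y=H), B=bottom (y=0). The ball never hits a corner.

1. t=2 → T at (7,8); v=(-1,-3)
2. t=8/3 → B at (13/3,0); v=(-1,3)
3. t=8/3 → T at (5/3,8); v=(-1,-3)
4. t=5/3 → L at (0,3); v=(1,-3)
5. t=1 → B at (1,0); v=(1,3)
6. t=8/3 → T at (11/3,8); v=(1,-3)
7. t=8/3 → B at (19/3,0); v=(1,3)
8. t=8/3 → T at (9,8); v=(1,-3)

Final position: (9,8)
Wall sequence: TBTLBTBT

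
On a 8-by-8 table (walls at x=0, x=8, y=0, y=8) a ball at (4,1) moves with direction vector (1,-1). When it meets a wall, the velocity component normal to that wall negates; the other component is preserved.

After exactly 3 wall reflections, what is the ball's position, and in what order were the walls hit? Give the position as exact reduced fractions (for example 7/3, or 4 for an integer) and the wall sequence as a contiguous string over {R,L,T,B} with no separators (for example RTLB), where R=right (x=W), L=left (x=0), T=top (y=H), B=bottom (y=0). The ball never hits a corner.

Final position: (3,8)
Wall sequence: BRT

1. t=1 → B at (5,0); v=(1,1)
2. t=3 → R at (8,3); v=(-1,1)
3. t=5 → T at (3,8); v=(-1,-1)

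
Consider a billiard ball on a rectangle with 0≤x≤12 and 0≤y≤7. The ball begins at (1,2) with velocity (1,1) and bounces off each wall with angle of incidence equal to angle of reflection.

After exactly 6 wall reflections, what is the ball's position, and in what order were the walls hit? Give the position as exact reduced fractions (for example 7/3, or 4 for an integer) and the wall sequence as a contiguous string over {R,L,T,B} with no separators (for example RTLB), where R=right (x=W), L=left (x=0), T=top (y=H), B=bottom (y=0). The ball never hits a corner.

1. t=5 → T at (6,7); v=(1,-1)
2. t=6 → R at (12,1); v=(-1,-1)
3. t=1 → B at (11,0); v=(-1,1)
4. t=7 → T at (4,7); v=(-1,-1)
5. t=4 → L at (0,3); v=(1,-1)
6. t=3 → B at (3,0); v=(1,1)

Final position: (3,0)
Wall sequence: TRBTLB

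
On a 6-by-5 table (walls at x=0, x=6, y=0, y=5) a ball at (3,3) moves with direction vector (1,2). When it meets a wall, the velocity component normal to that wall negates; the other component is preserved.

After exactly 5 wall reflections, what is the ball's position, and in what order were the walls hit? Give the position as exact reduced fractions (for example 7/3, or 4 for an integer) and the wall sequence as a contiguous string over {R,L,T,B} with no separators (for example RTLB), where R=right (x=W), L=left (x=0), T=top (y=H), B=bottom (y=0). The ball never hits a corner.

Final position: (1/2,0)
Wall sequence: TRBTB

1. t=1 → T at (4,5); v=(1,-2)
2. t=2 → R at (6,1); v=(-1,-2)
3. t=1/2 → B at (11/2,0); v=(-1,2)
4. t=5/2 → T at (3,5); v=(-1,-2)
5. t=5/2 → B at (1/2,0); v=(-1,2)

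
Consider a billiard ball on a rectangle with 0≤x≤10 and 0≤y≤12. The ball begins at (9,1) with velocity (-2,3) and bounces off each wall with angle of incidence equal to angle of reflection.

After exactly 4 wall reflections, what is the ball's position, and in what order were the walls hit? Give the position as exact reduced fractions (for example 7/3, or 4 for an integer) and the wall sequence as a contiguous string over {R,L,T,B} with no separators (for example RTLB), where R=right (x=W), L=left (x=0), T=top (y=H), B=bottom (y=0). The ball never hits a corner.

Final position: (10,11/2)
Wall sequence: TLBR

1. t=11/3 → T at (5/3,12); v=(-2,-3)
2. t=5/6 → L at (0,19/2); v=(2,-3)
3. t=19/6 → B at (19/3,0); v=(2,3)
4. t=11/6 → R at (10,11/2); v=(-2,3)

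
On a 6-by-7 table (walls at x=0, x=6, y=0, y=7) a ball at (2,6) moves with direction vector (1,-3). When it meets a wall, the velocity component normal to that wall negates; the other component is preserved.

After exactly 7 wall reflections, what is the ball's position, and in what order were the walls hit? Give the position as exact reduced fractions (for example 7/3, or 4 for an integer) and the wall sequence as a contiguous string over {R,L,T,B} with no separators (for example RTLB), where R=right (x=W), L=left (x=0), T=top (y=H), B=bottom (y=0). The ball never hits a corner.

Final position: (4/3,0)
Wall sequence: BRTBTLB

1. t=2 → B at (4,0); v=(1,3)
2. t=2 → R at (6,6); v=(-1,3)
3. t=1/3 → T at (17/3,7); v=(-1,-3)
4. t=7/3 → B at (10/3,0); v=(-1,3)
5. t=7/3 → T at (1,7); v=(-1,-3)
6. t=1 → L at (0,4); v=(1,-3)
7. t=4/3 → B at (4/3,0); v=(1,3)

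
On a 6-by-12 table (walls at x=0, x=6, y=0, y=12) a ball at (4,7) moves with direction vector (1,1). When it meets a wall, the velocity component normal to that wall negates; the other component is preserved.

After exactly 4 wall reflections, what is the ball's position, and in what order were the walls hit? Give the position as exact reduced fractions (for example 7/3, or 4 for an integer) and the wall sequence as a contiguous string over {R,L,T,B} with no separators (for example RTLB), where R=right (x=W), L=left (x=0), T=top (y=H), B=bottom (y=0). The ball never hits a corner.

Final position: (6,3)
Wall sequence: RTLR

1. t=2 → R at (6,9); v=(-1,1)
2. t=3 → T at (3,12); v=(-1,-1)
3. t=3 → L at (0,9); v=(1,-1)
4. t=6 → R at (6,3); v=(-1,-1)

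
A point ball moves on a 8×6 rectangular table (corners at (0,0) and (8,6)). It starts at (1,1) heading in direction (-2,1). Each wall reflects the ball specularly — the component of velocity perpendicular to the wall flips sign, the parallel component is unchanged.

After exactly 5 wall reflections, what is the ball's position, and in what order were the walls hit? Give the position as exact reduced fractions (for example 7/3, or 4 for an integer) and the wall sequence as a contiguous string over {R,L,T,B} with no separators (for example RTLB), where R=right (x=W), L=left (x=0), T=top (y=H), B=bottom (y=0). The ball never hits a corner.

1. t=1/2 → L at (0,3/2); v=(2,1)
2. t=4 → R at (8,11/2); v=(-2,1)
3. t=1/2 → T at (7,6); v=(-2,-1)
4. t=7/2 → L at (0,5/2); v=(2,-1)
5. t=5/2 → B at (5,0); v=(2,1)

Final position: (5,0)
Wall sequence: LRTLB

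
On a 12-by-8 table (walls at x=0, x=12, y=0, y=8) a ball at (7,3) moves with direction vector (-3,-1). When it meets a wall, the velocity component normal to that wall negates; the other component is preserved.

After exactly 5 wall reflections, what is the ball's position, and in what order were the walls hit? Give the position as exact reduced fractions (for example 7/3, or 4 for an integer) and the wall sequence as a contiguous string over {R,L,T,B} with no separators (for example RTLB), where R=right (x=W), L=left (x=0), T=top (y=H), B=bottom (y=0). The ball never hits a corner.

1. t=7/3 → L at (0,2/3); v=(3,-1)
2. t=2/3 → B at (2,0); v=(3,1)
3. t=10/3 → R at (12,10/3); v=(-3,1)
4. t=4 → L at (0,22/3); v=(3,1)
5. t=2/3 → T at (2,8); v=(3,-1)

Final position: (2,8)
Wall sequence: LBRLT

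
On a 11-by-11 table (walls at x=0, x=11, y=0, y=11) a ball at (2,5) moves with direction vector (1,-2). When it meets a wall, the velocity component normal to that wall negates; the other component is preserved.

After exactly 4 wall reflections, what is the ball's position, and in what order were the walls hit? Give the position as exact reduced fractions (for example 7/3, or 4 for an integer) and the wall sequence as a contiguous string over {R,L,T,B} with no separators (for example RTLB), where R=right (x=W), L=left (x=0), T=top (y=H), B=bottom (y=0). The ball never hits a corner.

Final position: (13/2,0)
Wall sequence: BTRB

1. t=5/2 → B at (9/2,0); v=(1,2)
2. t=11/2 → T at (10,11); v=(1,-2)
3. t=1 → R at (11,9); v=(-1,-2)
4. t=9/2 → B at (13/2,0); v=(-1,2)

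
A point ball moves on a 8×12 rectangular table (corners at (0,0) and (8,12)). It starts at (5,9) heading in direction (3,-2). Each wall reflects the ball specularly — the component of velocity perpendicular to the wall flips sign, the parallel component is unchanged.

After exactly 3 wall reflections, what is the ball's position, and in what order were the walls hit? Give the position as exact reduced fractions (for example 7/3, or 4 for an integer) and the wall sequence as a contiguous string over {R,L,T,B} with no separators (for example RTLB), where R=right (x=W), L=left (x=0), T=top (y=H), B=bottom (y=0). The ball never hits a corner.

Final position: (5/2,0)
Wall sequence: RLB

1. t=1 → R at (8,7); v=(-3,-2)
2. t=8/3 → L at (0,5/3); v=(3,-2)
3. t=5/6 → B at (5/2,0); v=(3,2)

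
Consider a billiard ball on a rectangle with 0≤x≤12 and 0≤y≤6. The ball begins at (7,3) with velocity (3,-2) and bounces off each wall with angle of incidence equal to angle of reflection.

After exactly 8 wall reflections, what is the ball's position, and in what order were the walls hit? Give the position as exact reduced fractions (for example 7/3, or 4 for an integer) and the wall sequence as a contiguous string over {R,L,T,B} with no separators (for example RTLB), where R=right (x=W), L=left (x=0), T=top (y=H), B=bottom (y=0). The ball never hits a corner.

1. t=3/2 → B at (23/2,0); v=(3,2)
2. t=1/6 → R at (12,1/3); v=(-3,2)
3. t=17/6 → T at (7/2,6); v=(-3,-2)
4. t=7/6 → L at (0,11/3); v=(3,-2)
5. t=11/6 → B at (11/2,0); v=(3,2)
6. t=13/6 → R at (12,13/3); v=(-3,2)
7. t=5/6 → T at (19/2,6); v=(-3,-2)
8. t=3 → B at (1/2,0); v=(-3,2)

Final position: (1/2,0)
Wall sequence: BRTLBRTB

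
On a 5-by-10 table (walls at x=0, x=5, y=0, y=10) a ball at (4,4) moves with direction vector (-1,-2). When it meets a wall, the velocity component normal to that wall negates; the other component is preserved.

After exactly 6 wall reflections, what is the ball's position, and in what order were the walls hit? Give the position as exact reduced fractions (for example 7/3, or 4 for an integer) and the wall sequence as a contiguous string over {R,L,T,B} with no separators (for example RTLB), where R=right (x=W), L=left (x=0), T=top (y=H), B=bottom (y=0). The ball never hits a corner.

Final position: (0,4)
Wall sequence: BLTRBL

1. t=2 → B at (2,0); v=(-1,2)
2. t=2 → L at (0,4); v=(1,2)
3. t=3 → T at (3,10); v=(1,-2)
4. t=2 → R at (5,6); v=(-1,-2)
5. t=3 → B at (2,0); v=(-1,2)
6. t=2 → L at (0,4); v=(1,2)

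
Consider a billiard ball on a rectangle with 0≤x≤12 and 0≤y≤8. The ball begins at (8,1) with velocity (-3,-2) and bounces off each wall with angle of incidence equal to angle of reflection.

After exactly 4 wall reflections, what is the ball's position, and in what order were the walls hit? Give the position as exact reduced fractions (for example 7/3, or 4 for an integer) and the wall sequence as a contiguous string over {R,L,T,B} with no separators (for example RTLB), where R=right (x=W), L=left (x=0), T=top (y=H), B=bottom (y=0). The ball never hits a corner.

1. t=1/2 → B at (13/2,0); v=(-3,2)
2. t=13/6 → L at (0,13/3); v=(3,2)
3. t=11/6 → T at (11/2,8); v=(3,-2)
4. t=13/6 → R at (12,11/3); v=(-3,-2)

Final position: (12,11/3)
Wall sequence: BLTR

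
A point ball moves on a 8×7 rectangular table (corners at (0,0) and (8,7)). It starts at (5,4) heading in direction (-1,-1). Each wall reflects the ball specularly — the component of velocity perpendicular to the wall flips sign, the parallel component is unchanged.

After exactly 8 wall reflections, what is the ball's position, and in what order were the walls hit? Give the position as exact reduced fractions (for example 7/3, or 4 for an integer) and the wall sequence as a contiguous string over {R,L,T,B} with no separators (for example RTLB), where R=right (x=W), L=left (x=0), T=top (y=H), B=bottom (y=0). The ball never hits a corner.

1. t=4 → B at (1,0); v=(-1,1)
2. t=1 → L at (0,1); v=(1,1)
3. t=6 → T at (6,7); v=(1,-1)
4. t=2 → R at (8,5); v=(-1,-1)
5. t=5 → B at (3,0); v=(-1,1)
6. t=3 → L at (0,3); v=(1,1)
7. t=4 → T at (4,7); v=(1,-1)
8. t=4 → R at (8,3); v=(-1,-1)

Final position: (8,3)
Wall sequence: BLTRBLTR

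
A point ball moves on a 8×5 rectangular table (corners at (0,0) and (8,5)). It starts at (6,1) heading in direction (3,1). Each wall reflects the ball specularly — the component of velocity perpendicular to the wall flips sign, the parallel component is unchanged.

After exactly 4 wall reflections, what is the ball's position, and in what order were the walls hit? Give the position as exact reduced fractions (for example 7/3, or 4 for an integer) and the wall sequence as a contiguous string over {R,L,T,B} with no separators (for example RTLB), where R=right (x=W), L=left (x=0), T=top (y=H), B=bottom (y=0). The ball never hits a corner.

Final position: (8,3)
Wall sequence: RLTR

1. t=2/3 → R at (8,5/3); v=(-3,1)
2. t=8/3 → L at (0,13/3); v=(3,1)
3. t=2/3 → T at (2,5); v=(3,-1)
4. t=2 → R at (8,3); v=(-3,-1)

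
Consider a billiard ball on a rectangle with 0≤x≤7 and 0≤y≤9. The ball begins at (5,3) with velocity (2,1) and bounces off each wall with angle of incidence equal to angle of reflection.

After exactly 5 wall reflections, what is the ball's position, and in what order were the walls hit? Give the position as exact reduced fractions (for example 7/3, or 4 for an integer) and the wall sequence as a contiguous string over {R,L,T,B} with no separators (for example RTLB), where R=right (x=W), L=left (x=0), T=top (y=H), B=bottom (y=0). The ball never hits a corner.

1. t=1 → R at (7,4); v=(-2,1)
2. t=7/2 → L at (0,15/2); v=(2,1)
3. t=3/2 → T at (3,9); v=(2,-1)
4. t=2 → R at (7,7); v=(-2,-1)
5. t=7/2 → L at (0,7/2); v=(2,-1)

Final position: (0,7/2)
Wall sequence: RLTRL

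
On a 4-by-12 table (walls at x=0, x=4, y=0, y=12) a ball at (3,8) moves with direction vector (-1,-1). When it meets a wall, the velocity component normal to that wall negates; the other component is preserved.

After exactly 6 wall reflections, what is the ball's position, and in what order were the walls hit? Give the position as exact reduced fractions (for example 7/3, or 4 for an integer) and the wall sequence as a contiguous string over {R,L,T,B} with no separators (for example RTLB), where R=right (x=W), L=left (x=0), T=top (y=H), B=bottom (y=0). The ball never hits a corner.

1. t=3 → L at (0,5); v=(1,-1)
2. t=4 → R at (4,1); v=(-1,-1)
3. t=1 → B at (3,0); v=(-1,1)
4. t=3 → L at (0,3); v=(1,1)
5. t=4 → R at (4,7); v=(-1,1)
6. t=4 → L at (0,11); v=(1,1)

Final position: (0,11)
Wall sequence: LRBLRL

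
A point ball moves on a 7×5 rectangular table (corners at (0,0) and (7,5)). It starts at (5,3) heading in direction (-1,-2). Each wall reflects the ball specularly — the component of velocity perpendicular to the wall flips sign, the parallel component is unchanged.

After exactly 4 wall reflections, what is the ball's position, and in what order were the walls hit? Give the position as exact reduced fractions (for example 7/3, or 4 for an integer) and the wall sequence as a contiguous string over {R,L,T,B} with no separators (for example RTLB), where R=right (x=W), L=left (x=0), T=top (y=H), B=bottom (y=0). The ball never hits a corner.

1. t=3/2 → B at (7/2,0); v=(-1,2)
2. t=5/2 → T at (1,5); v=(-1,-2)
3. t=1 → L at (0,3); v=(1,-2)
4. t=3/2 → B at (3/2,0); v=(1,2)

Final position: (3/2,0)
Wall sequence: BTLB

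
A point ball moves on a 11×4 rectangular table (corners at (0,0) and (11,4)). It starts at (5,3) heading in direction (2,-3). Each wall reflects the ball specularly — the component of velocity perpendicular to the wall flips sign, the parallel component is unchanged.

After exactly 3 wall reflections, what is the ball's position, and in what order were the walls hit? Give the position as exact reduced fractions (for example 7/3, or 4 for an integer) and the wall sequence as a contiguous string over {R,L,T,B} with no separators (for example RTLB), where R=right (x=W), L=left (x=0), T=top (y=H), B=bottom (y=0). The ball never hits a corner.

Final position: (11,2)
Wall sequence: BTR

1. t=1 → B at (7,0); v=(2,3)
2. t=4/3 → T at (29/3,4); v=(2,-3)
3. t=2/3 → R at (11,2); v=(-2,-3)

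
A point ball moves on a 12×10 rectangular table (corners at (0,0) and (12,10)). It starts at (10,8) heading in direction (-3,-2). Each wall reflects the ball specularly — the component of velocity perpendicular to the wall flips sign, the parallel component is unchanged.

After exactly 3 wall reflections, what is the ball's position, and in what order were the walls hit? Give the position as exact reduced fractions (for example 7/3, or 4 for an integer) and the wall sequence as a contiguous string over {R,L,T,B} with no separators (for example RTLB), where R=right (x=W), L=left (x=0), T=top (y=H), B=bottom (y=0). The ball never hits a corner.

Final position: (12,20/3)
Wall sequence: LBR

1. t=10/3 → L at (0,4/3); v=(3,-2)
2. t=2/3 → B at (2,0); v=(3,2)
3. t=10/3 → R at (12,20/3); v=(-3,2)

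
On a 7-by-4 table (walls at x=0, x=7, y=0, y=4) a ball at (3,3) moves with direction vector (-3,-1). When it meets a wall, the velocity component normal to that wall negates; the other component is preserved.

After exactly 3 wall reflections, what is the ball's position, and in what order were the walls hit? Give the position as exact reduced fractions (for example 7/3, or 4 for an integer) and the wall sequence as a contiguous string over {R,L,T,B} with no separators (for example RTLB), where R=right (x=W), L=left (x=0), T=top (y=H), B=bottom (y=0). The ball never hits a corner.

1. t=1 → L at (0,2); v=(3,-1)
2. t=2 → B at (6,0); v=(3,1)
3. t=1/3 → R at (7,1/3); v=(-3,1)

Final position: (7,1/3)
Wall sequence: LBR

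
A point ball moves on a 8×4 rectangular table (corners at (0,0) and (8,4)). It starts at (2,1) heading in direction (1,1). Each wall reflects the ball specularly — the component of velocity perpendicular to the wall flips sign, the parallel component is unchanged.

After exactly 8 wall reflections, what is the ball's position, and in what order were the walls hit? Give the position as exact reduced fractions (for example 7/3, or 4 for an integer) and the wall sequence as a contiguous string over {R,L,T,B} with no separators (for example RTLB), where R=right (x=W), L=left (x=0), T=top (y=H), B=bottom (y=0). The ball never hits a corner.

Final position: (8,1)
Wall sequence: TRBTLBTR

1. t=3 → T at (5,4); v=(1,-1)
2. t=3 → R at (8,1); v=(-1,-1)
3. t=1 → B at (7,0); v=(-1,1)
4. t=4 → T at (3,4); v=(-1,-1)
5. t=3 → L at (0,1); v=(1,-1)
6. t=1 → B at (1,0); v=(1,1)
7. t=4 → T at (5,4); v=(1,-1)
8. t=3 → R at (8,1); v=(-1,-1)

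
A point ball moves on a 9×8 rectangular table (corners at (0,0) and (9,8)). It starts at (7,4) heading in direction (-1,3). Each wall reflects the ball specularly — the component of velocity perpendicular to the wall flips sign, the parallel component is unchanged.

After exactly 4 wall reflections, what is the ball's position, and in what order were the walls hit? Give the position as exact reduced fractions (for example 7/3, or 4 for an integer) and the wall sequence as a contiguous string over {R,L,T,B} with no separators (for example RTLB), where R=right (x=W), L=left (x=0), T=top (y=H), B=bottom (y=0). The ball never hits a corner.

Final position: (0,7)
Wall sequence: TBTL

1. t=4/3 → T at (17/3,8); v=(-1,-3)
2. t=8/3 → B at (3,0); v=(-1,3)
3. t=8/3 → T at (1/3,8); v=(-1,-3)
4. t=1/3 → L at (0,7); v=(1,-3)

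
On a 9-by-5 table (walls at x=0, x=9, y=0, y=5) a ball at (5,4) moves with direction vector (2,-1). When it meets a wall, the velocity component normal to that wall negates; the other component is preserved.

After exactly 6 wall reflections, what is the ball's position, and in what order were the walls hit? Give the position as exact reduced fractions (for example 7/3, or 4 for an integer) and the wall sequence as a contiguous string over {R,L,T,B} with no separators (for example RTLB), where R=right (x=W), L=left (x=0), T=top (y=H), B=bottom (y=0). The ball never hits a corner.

Final position: (3,0)
Wall sequence: RBLTRB

1. t=2 → R at (9,2); v=(-2,-1)
2. t=2 → B at (5,0); v=(-2,1)
3. t=5/2 → L at (0,5/2); v=(2,1)
4. t=5/2 → T at (5,5); v=(2,-1)
5. t=2 → R at (9,3); v=(-2,-1)
6. t=3 → B at (3,0); v=(-2,1)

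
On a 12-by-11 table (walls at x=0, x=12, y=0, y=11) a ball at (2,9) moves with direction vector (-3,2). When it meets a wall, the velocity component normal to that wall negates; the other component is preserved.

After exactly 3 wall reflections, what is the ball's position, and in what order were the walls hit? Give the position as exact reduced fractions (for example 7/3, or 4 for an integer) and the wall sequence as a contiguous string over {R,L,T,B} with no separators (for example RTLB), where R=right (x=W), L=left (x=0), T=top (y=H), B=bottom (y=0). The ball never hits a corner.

Final position: (12,11/3)
Wall sequence: LTR

1. t=2/3 → L at (0,31/3); v=(3,2)
2. t=1/3 → T at (1,11); v=(3,-2)
3. t=11/3 → R at (12,11/3); v=(-3,-2)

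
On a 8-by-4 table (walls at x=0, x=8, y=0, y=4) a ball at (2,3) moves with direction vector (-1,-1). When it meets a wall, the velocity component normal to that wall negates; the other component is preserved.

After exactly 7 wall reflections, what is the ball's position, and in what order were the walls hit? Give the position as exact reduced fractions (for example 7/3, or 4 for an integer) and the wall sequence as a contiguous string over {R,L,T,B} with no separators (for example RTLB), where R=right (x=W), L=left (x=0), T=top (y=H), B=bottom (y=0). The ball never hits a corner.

1. t=2 → L at (0,1); v=(1,-1)
2. t=1 → B at (1,0); v=(1,1)
3. t=4 → T at (5,4); v=(1,-1)
4. t=3 → R at (8,1); v=(-1,-1)
5. t=1 → B at (7,0); v=(-1,1)
6. t=4 → T at (3,4); v=(-1,-1)
7. t=3 → L at (0,1); v=(1,-1)

Final position: (0,1)
Wall sequence: LBTRBTL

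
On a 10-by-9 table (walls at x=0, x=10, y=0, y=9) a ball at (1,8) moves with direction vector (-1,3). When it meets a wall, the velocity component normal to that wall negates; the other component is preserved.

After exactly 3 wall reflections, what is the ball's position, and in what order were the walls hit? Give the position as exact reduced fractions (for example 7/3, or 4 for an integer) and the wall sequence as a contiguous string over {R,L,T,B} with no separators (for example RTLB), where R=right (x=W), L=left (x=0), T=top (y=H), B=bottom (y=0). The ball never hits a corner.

Final position: (7/3,0)
Wall sequence: TLB

1. t=1/3 → T at (2/3,9); v=(-1,-3)
2. t=2/3 → L at (0,7); v=(1,-3)
3. t=7/3 → B at (7/3,0); v=(1,3)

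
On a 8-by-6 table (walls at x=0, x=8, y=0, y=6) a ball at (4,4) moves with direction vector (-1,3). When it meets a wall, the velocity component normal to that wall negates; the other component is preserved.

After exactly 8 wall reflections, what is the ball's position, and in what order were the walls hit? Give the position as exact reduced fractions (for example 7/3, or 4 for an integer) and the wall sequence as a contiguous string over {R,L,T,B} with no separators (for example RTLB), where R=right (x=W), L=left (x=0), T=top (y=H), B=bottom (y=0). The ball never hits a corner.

1. t=2/3 → T at (10/3,6); v=(-1,-3)
2. t=2 → B at (4/3,0); v=(-1,3)
3. t=4/3 → L at (0,4); v=(1,3)
4. t=2/3 → T at (2/3,6); v=(1,-3)
5. t=2 → B at (8/3,0); v=(1,3)
6. t=2 → T at (14/3,6); v=(1,-3)
7. t=2 → B at (20/3,0); v=(1,3)
8. t=4/3 → R at (8,4); v=(-1,3)

Final position: (8,4)
Wall sequence: TBLTBTBR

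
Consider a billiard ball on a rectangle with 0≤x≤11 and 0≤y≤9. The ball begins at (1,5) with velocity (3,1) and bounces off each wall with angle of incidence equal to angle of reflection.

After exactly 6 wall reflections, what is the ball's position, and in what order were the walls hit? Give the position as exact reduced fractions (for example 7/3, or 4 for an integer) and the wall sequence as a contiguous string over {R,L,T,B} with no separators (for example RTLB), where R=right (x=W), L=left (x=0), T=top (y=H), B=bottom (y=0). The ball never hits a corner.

Final position: (0,4/3)
Wall sequence: RTLRBL

1. t=10/3 → R at (11,25/3); v=(-3,1)
2. t=2/3 → T at (9,9); v=(-3,-1)
3. t=3 → L at (0,6); v=(3,-1)
4. t=11/3 → R at (11,7/3); v=(-3,-1)
5. t=7/3 → B at (4,0); v=(-3,1)
6. t=4/3 → L at (0,4/3); v=(3,1)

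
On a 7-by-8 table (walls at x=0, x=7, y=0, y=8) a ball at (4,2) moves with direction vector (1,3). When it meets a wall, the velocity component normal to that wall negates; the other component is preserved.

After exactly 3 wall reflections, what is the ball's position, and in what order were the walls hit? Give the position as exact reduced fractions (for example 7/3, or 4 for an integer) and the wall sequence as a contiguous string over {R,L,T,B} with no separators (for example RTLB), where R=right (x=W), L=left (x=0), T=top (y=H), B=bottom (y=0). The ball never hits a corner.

1. t=2 → T at (6,8); v=(1,-3)
2. t=1 → R at (7,5); v=(-1,-3)
3. t=5/3 → B at (16/3,0); v=(-1,3)

Final position: (16/3,0)
Wall sequence: TRB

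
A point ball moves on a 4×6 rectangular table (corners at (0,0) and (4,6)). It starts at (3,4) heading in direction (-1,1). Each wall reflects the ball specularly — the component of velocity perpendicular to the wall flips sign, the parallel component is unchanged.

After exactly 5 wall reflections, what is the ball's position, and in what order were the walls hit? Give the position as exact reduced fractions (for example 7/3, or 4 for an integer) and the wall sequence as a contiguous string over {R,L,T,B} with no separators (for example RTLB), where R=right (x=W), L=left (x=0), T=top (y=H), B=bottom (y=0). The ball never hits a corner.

Final position: (0,3)
Wall sequence: TLRBL

1. t=2 → T at (1,6); v=(-1,-1)
2. t=1 → L at (0,5); v=(1,-1)
3. t=4 → R at (4,1); v=(-1,-1)
4. t=1 → B at (3,0); v=(-1,1)
5. t=3 → L at (0,3); v=(1,1)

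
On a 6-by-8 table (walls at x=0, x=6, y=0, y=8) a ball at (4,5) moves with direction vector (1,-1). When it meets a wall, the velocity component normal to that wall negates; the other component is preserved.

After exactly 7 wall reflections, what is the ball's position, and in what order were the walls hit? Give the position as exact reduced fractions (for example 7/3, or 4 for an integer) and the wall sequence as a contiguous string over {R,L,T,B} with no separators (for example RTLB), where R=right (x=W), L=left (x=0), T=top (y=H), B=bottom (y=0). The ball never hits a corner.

Final position: (1,0)
Wall sequence: RBLTRLB

1. t=2 → R at (6,3); v=(-1,-1)
2. t=3 → B at (3,0); v=(-1,1)
3. t=3 → L at (0,3); v=(1,1)
4. t=5 → T at (5,8); v=(1,-1)
5. t=1 → R at (6,7); v=(-1,-1)
6. t=6 → L at (0,1); v=(1,-1)
7. t=1 → B at (1,0); v=(1,1)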